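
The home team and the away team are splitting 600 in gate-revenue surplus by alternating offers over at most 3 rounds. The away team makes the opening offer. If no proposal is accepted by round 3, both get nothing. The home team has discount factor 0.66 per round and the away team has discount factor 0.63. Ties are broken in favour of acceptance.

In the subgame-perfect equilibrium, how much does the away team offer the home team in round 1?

146.52

Round 3 (the away team proposes): the home team will accept anything ≥ 0, so the away team offers 0 and keeps 600.
Round 2 (the home team proposes): the away team can get 600 next round, worth 0.63 × 600 = 378 now. The home team offers 378 and keeps 600 − 378 = 222.
Round 1 (the away team proposes): the home team can get 222 next round, worth 0.66 × 222 = 146.52 now. The away team offers 146.52 and keeps 600 − 146.52 = 453.48.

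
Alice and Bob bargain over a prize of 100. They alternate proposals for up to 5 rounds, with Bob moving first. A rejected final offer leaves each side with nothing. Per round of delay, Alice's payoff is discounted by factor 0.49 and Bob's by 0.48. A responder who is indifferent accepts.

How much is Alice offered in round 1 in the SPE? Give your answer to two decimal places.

Round 5 (Bob proposes): Alice will accept anything ≥ 0, so Bob offers 0 and keeps 100.
Round 4 (Alice proposes): Bob can get 100 next round, worth 0.48 × 100 = 48 now; Alice offers that and keeps 52.
Round 3 (Bob proposes): Alice can get 52 next round, worth 0.49 × 52 = 25.48 now; Bob offers that and keeps 74.52.
Round 2 (Alice proposes): Bob can get 74.52 next round, worth 0.48 × 74.52 = 35.7696 now. Alice offers 35.7696 and keeps 100 − 35.7696 = 64.2304.
Round 1 (Bob proposes): Alice can get 64.2304 next round, worth 0.49 × 64.2304 = 31.472896 now, so Bob offers 31.472896, keeping 68.527104.

31.47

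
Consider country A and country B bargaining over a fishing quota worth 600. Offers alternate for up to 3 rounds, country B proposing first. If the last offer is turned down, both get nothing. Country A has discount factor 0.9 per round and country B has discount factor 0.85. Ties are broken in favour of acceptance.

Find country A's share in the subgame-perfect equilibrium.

81

Round 3 (country B proposes): rejection yields 0 for country A; country B offers 0 and keeps 600.
Round 2 (country A proposes): country B can get 600 next round, worth 0.85 × 600 = 510 now. Country A offers 510 and keeps 600 − 510 = 90.
Round 1 (country B proposes): country A can get 90 next round, worth 0.9 × 90 = 81 now. Country B offers 81 and keeps 600 − 81 = 519.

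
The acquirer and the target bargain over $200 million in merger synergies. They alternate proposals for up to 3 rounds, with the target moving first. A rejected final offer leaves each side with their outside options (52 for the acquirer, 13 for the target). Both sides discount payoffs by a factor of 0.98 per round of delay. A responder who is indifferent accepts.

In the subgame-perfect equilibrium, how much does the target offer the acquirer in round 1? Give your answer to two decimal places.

53.86

By backward induction:
Round 3 (the target proposes): the acquirer gets 52 if talks fail, so the target offers 52 and keeps 148.
Round 2 (the acquirer proposes): the target can get 148 next round, worth 0.98 × 148 = 145.04 now. The acquirer offers 145.04 and keeps 200 − 145.04 = 54.96.
Round 1 (the target proposes): the acquirer can get 54.96 next round, worth 0.98 × 54.96 = 53.8608 now. The target offers 53.8608 and keeps 200 − 53.8608 = 146.1392.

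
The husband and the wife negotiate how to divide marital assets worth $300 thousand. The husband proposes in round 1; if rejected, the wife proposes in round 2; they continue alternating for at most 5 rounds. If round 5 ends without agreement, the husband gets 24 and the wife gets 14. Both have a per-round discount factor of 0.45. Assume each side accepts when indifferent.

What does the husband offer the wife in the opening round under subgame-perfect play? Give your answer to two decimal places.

Round 5 (the husband proposes): the wife gets 14 if talks fail, so the husband offers 14 and keeps 286.
Round 4 (the wife proposes): the husband can get 286 next round, worth 0.45 × 286 = 128.7 now. The wife offers 128.7 and keeps 300 − 128.7 = 171.3.
Round 3 (the husband proposes): the wife can get 171.3 next round, worth 0.45 × 171.3 = 77.085 now. The husband offers 77.085 and keeps 300 − 77.085 = 222.915.
Round 2 (the wife proposes): the husband can get 222.915 next round, worth 0.45 × 222.915 = 100.31175 now, so the wife offers 100.31175, keeping 199.68825.
Round 1 (the husband proposes): the wife can get 199.68825 next round, worth 0.45 × 199.68825 = 89.8597125 now. The husband offers 89.8597125 and keeps 300 − 89.8597125 = 210.1402875.

89.86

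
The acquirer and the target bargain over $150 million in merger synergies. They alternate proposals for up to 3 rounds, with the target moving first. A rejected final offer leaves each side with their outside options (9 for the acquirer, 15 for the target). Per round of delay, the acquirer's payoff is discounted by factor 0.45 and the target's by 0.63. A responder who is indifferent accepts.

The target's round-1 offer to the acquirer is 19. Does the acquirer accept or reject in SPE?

Reject

Round 3 (the target proposes): the acquirer gets 9 if talks fail, so the target offers 9 and keeps 141.
Round 2 (the acquirer proposes): the target can get 141 next round, worth 0.63 × 141 = 88.83 now, so the acquirer offers 88.83, keeping 61.17.
So by rejecting in round 1, the acquirer gets 61.17 next round, worth 0.45 × 61.17 = 27.5265 now.
Offer 19 < 27.5265, so the acquirer rejects.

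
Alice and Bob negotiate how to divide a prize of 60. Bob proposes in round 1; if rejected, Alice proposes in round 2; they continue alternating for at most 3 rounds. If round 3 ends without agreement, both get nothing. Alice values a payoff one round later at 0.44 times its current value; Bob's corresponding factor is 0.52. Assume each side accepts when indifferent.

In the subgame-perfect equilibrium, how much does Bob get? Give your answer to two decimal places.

47.33

Round 3 (Bob proposes): rejection yields 0 for Alice; Bob offers 0 and keeps 60.
Round 2 (Alice proposes): Bob can get 60 next round, worth 0.52 × 60 = 31.2 now. Alice offers 31.2 and keeps 60 − 31.2 = 28.8.
Round 1 (Bob proposes): Alice can get 28.8 next round, worth 0.44 × 28.8 = 12.672 now. Bob offers 12.672 and keeps 60 − 12.672 = 47.328.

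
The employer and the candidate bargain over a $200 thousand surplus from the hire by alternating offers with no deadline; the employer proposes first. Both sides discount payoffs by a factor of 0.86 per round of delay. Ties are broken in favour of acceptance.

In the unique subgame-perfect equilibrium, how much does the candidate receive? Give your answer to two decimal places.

92.47

Let x be the employer's share when the employer proposes and y be the candidate's share when the candidate proposes.
The candidate accepts iff offered ≥ 0.86·y, so x = 200 − 0.86y. Symmetrically y = 200 − 0.86x.
Substituting: x = 200 − 0.86(200 − 0.86x), giving x(1 − 0.86·0.86) = 200(1 − 0.86).
So x = 200 × 0.14 / 0.2604 ≈ 107.5269, and the candidate receives 200 − x ≈ 92.4731.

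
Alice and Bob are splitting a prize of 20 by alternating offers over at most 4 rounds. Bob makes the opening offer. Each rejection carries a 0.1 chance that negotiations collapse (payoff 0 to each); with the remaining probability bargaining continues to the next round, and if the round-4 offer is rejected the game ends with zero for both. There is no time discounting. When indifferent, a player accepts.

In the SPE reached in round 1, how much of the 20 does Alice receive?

Round 4 (Alice proposes): Bob will accept anything ≥ 0, so Alice offers 0 and keeps 20.
Round 3 (Bob proposes): rejecting gives Alice an expected 0.9 × 20 = 18. Bob offers 18 and keeps 20 − 18 = 2.
Round 2 (Alice proposes): rejecting gives Bob an expected 0.9 × 2 = 1.8, so Alice offers 1.8, keeping 18.2.
Round 1 (Bob proposes): rejecting gives Alice an expected 0.9 × 18.2 = 16.38. Bob offers 16.38 and keeps 20 − 16.38 = 3.62.

16.38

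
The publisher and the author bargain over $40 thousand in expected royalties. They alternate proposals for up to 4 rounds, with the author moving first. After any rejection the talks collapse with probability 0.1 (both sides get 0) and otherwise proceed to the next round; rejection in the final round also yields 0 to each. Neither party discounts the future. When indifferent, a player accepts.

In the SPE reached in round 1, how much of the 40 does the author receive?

Round 4 (the publisher proposes): the author will accept anything ≥ 0, so the publisher offers 0 and keeps 40.
Round 3 (the author proposes): rejecting gives the publisher an expected 0.9 × 40 = 36. The author offers 36 and keeps 40 − 36 = 4.
Round 2 (the publisher proposes): rejecting gives the author an expected 0.9 × 4 = 3.6; the publisher offers that and keeps 36.4.
Round 1 (the author proposes): rejecting gives the publisher an expected 0.9 × 36.4 = 32.76. The author offers 32.76 and keeps 40 − 32.76 = 7.24.

7.24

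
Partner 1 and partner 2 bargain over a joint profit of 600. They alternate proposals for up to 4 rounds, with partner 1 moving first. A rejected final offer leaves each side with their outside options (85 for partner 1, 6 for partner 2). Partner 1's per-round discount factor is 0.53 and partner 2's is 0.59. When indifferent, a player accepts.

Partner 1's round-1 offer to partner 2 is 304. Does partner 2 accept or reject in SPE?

Round 4 (partner 2 proposes): partner 1 gets 85 if talks fail, so partner 2 offers 85 and keeps 515.
Round 3 (partner 1 proposes): partner 2 can get 515 next round, worth 0.59 × 515 = 303.85 now. Partner 1 offers 303.85 and keeps 600 − 303.85 = 296.15.
Round 2 (partner 2 proposes): partner 1 can get 296.15 next round, worth 0.53 × 296.15 = 156.9595 now; partner 2 offers that and keeps 443.0405.
So by rejecting in round 1, partner 2 gets 443.0405 next round, worth 0.59 × 443.0405 = 261.393895 now.
Offer 304 ≥ 261.393895, so partner 2 accepts.

Accept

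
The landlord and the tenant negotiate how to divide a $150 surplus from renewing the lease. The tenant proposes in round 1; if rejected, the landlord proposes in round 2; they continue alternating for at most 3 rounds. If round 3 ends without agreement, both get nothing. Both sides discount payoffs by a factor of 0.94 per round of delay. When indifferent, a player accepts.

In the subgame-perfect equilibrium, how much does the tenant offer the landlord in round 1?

Round 3 (the tenant proposes): the landlord will accept anything ≥ 0, so the tenant offers 0 and keeps 150.
Round 2 (the landlord proposes): the tenant can get 150 next round, worth 0.94 × 150 = 141 now; the landlord offers that and keeps 9.
Round 1 (the tenant proposes): the landlord can get 9 next round, worth 0.94 × 9 = 8.46 now, so the tenant offers 8.46, keeping 141.54.

8.46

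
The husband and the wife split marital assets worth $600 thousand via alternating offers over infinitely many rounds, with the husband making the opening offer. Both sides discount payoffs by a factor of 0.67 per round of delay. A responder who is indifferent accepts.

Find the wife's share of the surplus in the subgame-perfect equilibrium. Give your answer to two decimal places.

When the husband proposes, the wife accepts any offer worth at least 0.67 times what the wife would get by proposing next round; and vice versa.
This gives x = 600 − 0.67y and y = 600 − 0.67x, where x and y are each side's share when it proposes.
Hence (1 − 0.67·0.67)x = 600(1 − 0.67), i.e. 0.5511·x = 198.
x ≈ 359.2814; the wife's share is 600 − x ≈ 240.7186.

240.72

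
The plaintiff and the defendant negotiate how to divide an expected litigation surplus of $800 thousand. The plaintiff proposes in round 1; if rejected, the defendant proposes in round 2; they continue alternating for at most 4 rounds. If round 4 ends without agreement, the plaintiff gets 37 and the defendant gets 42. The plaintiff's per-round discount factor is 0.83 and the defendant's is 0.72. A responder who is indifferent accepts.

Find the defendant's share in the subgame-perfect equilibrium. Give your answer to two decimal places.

By backward induction:
Round 4 (the defendant proposes): the plaintiff gets 37 if talks fail, so the defendant offers 37 and keeps 763.
Round 3 (the plaintiff proposes): the defendant can get 763 next round, worth 0.72 × 763 = 549.36 now; the plaintiff offers that and keeps 250.64.
Round 2 (the defendant proposes): the plaintiff can get 250.64 next round, worth 0.83 × 250.64 = 208.0312 now. The defendant offers 208.0312 and keeps 800 − 208.0312 = 591.9688.
Round 1 (the plaintiff proposes): the defendant can get 591.9688 next round, worth 0.72 × 591.9688 = 426.217536 now, so the plaintiff offers 426.217536, keeping 373.782464.

426.22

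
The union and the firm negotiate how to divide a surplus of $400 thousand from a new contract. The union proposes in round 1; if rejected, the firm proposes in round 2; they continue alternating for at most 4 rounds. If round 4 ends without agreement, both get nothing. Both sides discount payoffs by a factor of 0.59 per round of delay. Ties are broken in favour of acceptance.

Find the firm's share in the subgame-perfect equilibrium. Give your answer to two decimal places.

Work backward from the last round.
Round 4 (the firm proposes): rejection yields 0 for the union; the firm offers 0 and keeps 400.
Round 3 (the union proposes): the firm can get 400 next round, worth 0.59 × 400 = 236 now, so the union offers 236, keeping 164.
Round 2 (the firm proposes): the union can get 164 next round, worth 0.59 × 164 = 96.76 now; the firm offers that and keeps 303.24.
Round 1 (the union proposes): the firm can get 303.24 next round, worth 0.59 × 303.24 = 178.9116 now, so the union offers 178.9116, keeping 221.0884.

178.91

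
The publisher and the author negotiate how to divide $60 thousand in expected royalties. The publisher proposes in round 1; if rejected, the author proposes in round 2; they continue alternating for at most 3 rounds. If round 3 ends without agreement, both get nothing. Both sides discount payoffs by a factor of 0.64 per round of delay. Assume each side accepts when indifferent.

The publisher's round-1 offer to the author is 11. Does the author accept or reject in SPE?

Reject

Work out the author's continuation value if the offer is rejected.
Round 3 (the publisher proposes): the author will accept anything ≥ 0, so the publisher offers 0 and keeps 60.
Round 2 (the author proposes): the publisher can get 60 next round, worth 0.64 × 60 = 38.4 now, so the author offers 38.4, keeping 21.6.
So by rejecting in round 1, the author gets 21.6 next round, worth 0.64 × 21.6 = 13.824 now.
Offer 11 < 13.824, so the author rejects.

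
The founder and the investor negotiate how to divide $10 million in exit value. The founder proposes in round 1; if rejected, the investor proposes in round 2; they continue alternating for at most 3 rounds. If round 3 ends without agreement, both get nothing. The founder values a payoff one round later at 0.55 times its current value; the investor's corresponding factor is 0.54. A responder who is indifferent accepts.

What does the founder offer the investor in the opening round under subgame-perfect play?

2.43

Round 3 (the founder proposes): rejection yields 0 for the investor; the founder offers 0 and keeps 10.
Round 2 (the investor proposes): the founder can get 10 next round, worth 0.55 × 10 = 5.5 now, so the investor offers 5.5, keeping 4.5.
Round 1 (the founder proposes): the investor can get 4.5 next round, worth 0.54 × 4.5 = 2.43 now. The founder offers 2.43 and keeps 10 − 2.43 = 7.57.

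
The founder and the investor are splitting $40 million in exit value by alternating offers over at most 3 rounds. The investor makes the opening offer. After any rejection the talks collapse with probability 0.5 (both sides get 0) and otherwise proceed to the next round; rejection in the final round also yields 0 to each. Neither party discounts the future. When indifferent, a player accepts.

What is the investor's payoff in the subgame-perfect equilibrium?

30

By backward induction:
Round 3 (the investor proposes): the founder will accept anything ≥ 0, so the investor offers 0 and keeps 40.
Round 2 (the founder proposes): rejecting gives the investor an expected 0.5 × 40 = 20, so the founder offers 20, keeping 20.
Round 1 (the investor proposes): rejecting gives the founder an expected 0.5 × 20 = 10. The investor offers 10 and keeps 40 − 10 = 30.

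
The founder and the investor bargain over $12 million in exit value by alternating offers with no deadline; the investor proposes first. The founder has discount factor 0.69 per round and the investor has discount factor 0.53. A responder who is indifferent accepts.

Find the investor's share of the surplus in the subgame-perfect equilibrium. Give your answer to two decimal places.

5.86

Let x be the investor's share when the investor proposes and y be the founder's share when the founder proposes.
The founder accepts iff offered ≥ 0.69·y, so x = 12 − 0.69y. Symmetrically y = 12 − 0.53x.
Substituting: x = 12 − 0.69(12 − 0.53x), giving x(1 − 0.53·0.69) = 12(1 − 0.69).
So x = 12 × 0.31 / 0.6343 ≈ 5.8647, and the founder receives 12 − x ≈ 6.1353.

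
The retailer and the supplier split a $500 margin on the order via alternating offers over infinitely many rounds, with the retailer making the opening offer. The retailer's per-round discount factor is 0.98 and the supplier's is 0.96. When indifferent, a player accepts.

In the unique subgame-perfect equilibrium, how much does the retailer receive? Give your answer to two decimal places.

337.84

In a stationary SPE each proposer offers the other exactly their discounted continuation value.
If the retailer keeps x when proposing and the supplier keeps y when proposing, then x = 500 − 0.96y and y = 500 − 0.98x.
Solving: x = 500(1 − 0.96) / (1 − 0.98·0.96) = 20 / 0.0592 ≈ 337.8378.
The supplier gets 500 − 337.8378 ≈ 162.1622.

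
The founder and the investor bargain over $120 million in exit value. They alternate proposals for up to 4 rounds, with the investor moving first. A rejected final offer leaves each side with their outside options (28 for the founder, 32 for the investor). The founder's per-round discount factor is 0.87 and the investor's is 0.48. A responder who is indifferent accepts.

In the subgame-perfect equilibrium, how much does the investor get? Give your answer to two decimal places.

33.74

Round 4 (the founder proposes): the investor gets 32 if talks fail, so the founder offers 32 and keeps 88.
Round 3 (the investor proposes): the founder can get 88 next round, worth 0.87 × 88 = 76.56 now. The investor offers 76.56 and keeps 120 − 76.56 = 43.44.
Round 2 (the founder proposes): the investor can get 43.44 next round, worth 0.48 × 43.44 = 20.8512 now. The founder offers 20.8512 and keeps 120 − 20.8512 = 99.1488.
Round 1 (the investor proposes): the founder can get 99.1488 next round, worth 0.87 × 99.1488 = 86.259456 now; the investor offers that and keeps 33.740544.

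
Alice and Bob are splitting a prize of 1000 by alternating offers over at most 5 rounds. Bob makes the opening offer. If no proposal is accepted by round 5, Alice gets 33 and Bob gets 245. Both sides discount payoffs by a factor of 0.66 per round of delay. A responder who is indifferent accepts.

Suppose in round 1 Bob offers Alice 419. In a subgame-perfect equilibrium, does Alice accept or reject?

Accept

Round 5 (Bob proposes): Alice gets 33 if talks fail, so Bob offers 33 and keeps 967.
Round 4 (Alice proposes): Bob can get 967 next round, worth 0.66 × 967 = 638.22 now, so Alice offers 638.22, keeping 361.78.
Round 3 (Bob proposes): Alice can get 361.78 next round, worth 0.66 × 361.78 = 238.7748 now; Bob offers that and keeps 761.2252.
Round 2 (Alice proposes): Bob can get 761.2252 next round, worth 0.66 × 761.2252 = 502.408632 now. Alice offers 502.408632 and keeps 1000 − 502.408632 = 497.591368.
So by rejecting in round 1, Alice gets 497.591368 next round, worth 0.66 × 497.591368 = 328.41030288 now.
Offer 419 ≥ 328.41030288, so Alice accepts.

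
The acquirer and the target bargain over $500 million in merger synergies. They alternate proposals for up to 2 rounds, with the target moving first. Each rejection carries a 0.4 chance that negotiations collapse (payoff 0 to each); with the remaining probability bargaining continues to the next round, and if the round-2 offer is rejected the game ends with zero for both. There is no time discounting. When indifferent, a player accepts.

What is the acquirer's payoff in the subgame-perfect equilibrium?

Round 2 (the acquirer proposes): rejection yields 0 for the target; the acquirer offers 0 and keeps 500.
Round 1 (the target proposes): rejecting gives the acquirer an expected 0.6 × 500 = 300, so the target offers 300, keeping 200.

300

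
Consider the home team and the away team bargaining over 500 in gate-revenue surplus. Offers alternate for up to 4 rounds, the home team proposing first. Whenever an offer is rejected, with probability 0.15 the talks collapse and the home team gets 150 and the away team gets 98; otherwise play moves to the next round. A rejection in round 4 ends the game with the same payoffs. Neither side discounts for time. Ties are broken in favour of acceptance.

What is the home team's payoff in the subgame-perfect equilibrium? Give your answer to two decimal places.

215.11

Round 4 (the away team proposes): the home team gets 150 if talks fail, so the away team offers 150 and keeps 350.
Round 3 (the home team proposes): rejecting gives the away team an expected 0.85 × 350 + 0.15 × 98 = 312.2. The home team offers 312.2 and keeps 500 − 312.2 = 187.8.
Round 2 (the away team proposes): rejecting gives the home team an expected 0.85 × 187.8 + 0.15 × 150 = 182.13. The away team offers 182.13 and keeps 500 − 182.13 = 317.87.
Round 1 (the home team proposes): rejecting gives the away team an expected 0.85 × 317.87 + 0.15 × 98 = 284.8895. The home team offers 284.8895 and keeps 500 − 284.8895 = 215.1105.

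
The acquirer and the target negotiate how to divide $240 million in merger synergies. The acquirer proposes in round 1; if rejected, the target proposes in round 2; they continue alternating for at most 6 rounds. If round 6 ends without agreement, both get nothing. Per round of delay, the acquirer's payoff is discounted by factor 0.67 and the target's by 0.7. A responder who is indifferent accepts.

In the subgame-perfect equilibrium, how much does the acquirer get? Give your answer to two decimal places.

Round 6 (the target proposes): rejection yields 0 for the acquirer; the target offers 0 and keeps 240.
Round 5 (the acquirer proposes): the target can get 240 next round, worth 0.7 × 240 = 168 now. The acquirer offers 168 and keeps 240 − 168 = 72.
Round 4 (the target proposes): the acquirer can get 72 next round, worth 0.67 × 72 = 48.24 now; the target offers that and keeps 191.76.
Round 3 (the acquirer proposes): the target can get 191.76 next round, worth 0.7 × 191.76 = 134.232 now. The acquirer offers 134.232 and keeps 240 − 134.232 = 105.768.
Round 2 (the target proposes): the acquirer can get 105.768 next round, worth 0.67 × 105.768 = 70.86456 now; the target offers that and keeps 169.13544.
Round 1 (the acquirer proposes): the target can get 169.13544 next round, worth 0.7 × 169.13544 = 118.394808 now; the acquirer offers that and keeps 121.605192.

121.61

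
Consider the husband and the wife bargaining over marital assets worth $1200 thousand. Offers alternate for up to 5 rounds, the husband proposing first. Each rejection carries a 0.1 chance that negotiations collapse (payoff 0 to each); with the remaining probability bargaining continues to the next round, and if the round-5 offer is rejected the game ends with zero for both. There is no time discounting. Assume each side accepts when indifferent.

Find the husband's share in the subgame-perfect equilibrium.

1004.52

Round 5 (the husband proposes): the wife will accept anything ≥ 0, so the husband offers 0 and keeps 1200.
Round 4 (the wife proposes): rejecting gives the husband an expected 0.9 × 1200 = 1080. The wife offers 1080 and keeps 1200 − 1080 = 120.
Round 3 (the husband proposes): rejecting gives the wife an expected 0.9 × 120 = 108; the husband offers that and keeps 1092.
Round 2 (the wife proposes): rejecting gives the husband an expected 0.9 × 1092 = 982.8, so the wife offers 982.8, keeping 217.2.
Round 1 (the husband proposes): rejecting gives the wife an expected 0.9 × 217.2 = 195.48, so the husband offers 195.48, keeping 1004.52.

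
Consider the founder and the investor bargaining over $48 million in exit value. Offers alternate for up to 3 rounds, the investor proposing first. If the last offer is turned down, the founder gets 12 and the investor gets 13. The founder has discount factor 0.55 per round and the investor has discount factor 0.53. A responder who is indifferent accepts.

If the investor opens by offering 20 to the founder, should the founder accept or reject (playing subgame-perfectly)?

Round 3 (the investor proposes): the founder gets 12 if talks fail, so the investor offers 12 and keeps 36.
Round 2 (the founder proposes): the investor can get 36 next round, worth 0.53 × 36 = 19.08 now, so the founder offers 19.08, keeping 28.92.
So by rejecting in round 1, the founder gets 28.92 next round, worth 0.55 × 28.92 = 15.906 now.
Offer 20 ≥ 15.906, so the founder accepts.

Accept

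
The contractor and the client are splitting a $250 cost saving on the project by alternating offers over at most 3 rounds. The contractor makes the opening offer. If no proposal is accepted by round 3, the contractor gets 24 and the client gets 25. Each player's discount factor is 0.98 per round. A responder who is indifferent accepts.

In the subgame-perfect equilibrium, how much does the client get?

28.91

Solve by backward induction from round 3.
Round 3 (the contractor proposes): the client gets 25 if talks fail, so the contractor offers 25 and keeps 225.
Round 2 (the client proposes): the contractor can get 225 next round, worth 0.98 × 225 = 220.5 now; the client offers that and keeps 29.5.
Round 1 (the contractor proposes): the client can get 29.5 next round, worth 0.98 × 29.5 = 28.91 now. The contractor offers 28.91 and keeps 250 − 28.91 = 221.09.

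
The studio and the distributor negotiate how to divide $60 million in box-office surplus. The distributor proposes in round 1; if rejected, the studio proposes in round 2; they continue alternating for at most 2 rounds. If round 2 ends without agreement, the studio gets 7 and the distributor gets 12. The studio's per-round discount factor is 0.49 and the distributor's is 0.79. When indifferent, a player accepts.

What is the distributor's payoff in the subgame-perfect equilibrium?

36.48

Round 2 (the studio proposes): the distributor gets 12 if talks fail, so the studio offers 12 and keeps 48.
Round 1 (the distributor proposes): the studio can get 48 next round, worth 0.49 × 48 = 23.52 now; the distributor offers that and keeps 36.48.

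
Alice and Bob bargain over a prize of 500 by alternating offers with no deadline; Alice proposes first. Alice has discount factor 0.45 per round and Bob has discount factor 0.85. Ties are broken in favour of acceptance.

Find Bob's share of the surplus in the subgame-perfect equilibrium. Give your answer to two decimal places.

When Alice proposes, Bob accepts any offer worth at least 0.85 times what Bob would get by proposing next round; and vice versa.
This gives x = 500 − 0.85y and y = 500 − 0.45x, where x and y are each side's share when it proposes.
Hence (1 − 0.85·0.45)x = 500(1 − 0.85), i.e. 0.6175·x = 75.
x ≈ 121.4575; Bob's share is 500 − x ≈ 378.5425.

378.54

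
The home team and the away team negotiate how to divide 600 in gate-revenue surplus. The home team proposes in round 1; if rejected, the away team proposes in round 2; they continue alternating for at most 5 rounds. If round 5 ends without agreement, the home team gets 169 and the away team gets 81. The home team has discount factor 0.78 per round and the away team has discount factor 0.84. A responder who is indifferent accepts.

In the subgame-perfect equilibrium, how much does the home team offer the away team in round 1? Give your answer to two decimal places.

218.30

Round 5 (the home team proposes): the away team gets 81 if talks fail, so the home team offers 81 and keeps 519.
Round 4 (the away team proposes): the home team can get 519 next round, worth 0.78 × 519 = 404.82 now; the away team offers that and keeps 195.18.
Round 3 (the home team proposes): the away team can get 195.18 next round, worth 0.84 × 195.18 = 163.9512 now, so the home team offers 163.9512, keeping 436.0488.
Round 2 (the away team proposes): the home team can get 436.0488 next round, worth 0.78 × 436.0488 = 340.118064 now, so the away team offers 340.118064, keeping 259.881936.
Round 1 (the home team proposes): the away team can get 259.881936 next round, worth 0.84 × 259.881936 = 218.30082624 now. The home team offers 218.30082624 and keeps 600 − 218.30082624 = 381.69917376.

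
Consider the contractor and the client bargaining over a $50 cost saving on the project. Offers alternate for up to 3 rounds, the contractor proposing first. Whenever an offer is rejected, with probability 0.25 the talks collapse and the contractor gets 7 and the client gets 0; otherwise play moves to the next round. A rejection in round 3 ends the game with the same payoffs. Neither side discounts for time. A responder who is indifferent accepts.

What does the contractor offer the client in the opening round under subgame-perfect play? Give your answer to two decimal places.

8.06

Round 3 (the contractor proposes): the client will accept anything ≥ 0, so the contractor offers 0 and keeps 50.
Round 2 (the client proposes): rejecting gives the contractor an expected 0.75 × 50 + 0.25 × 7 = 39.25, so the client offers 39.25, keeping 10.75.
Round 1 (the contractor proposes): rejecting gives the client an expected 0.75 × 10.75 = 8.0625. The contractor offers 8.0625 and keeps 50 − 8.0625 = 41.9375.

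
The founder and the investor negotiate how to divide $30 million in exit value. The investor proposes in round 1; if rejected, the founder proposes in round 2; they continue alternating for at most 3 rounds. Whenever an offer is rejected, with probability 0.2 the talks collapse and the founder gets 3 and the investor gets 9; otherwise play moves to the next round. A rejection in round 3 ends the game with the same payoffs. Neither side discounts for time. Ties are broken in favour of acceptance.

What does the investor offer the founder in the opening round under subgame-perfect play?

Round 3 (the investor proposes): the founder gets 3 if talks fail, so the investor offers 3 and keeps 27.
Round 2 (the founder proposes): rejecting gives the investor an expected 0.8 × 27 + 0.2 × 9 = 23.4. The founder offers 23.4 and keeps 30 − 23.4 = 6.6.
Round 1 (the investor proposes): rejecting gives the founder an expected 0.8 × 6.6 + 0.2 × 3 = 5.88, so the investor offers 5.88, keeping 24.12.

5.88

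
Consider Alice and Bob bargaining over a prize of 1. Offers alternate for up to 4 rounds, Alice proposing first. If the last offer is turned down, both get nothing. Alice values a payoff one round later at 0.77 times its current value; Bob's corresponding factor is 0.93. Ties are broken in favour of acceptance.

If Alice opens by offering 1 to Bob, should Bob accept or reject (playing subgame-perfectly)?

Accept

Round 4 (Bob proposes): Alice will accept anything ≥ 0, so Bob offers 0 and keeps 1.
Round 3 (Alice proposes): Bob can get 1 next round, worth 0.93 × 1 = 0.93 now; Alice offers that and keeps 0.07.
Round 2 (Bob proposes): Alice can get 0.07 next round, worth 0.77 × 0.07 = 0.0539 now. Bob offers 0.0539 and keeps 1 − 0.0539 = 0.9461.
So by rejecting in round 1, Bob gets 0.9461 next round, worth 0.93 × 0.9461 = 0.879873 now.
Offer 1 ≥ 0.879873, so Bob accepts.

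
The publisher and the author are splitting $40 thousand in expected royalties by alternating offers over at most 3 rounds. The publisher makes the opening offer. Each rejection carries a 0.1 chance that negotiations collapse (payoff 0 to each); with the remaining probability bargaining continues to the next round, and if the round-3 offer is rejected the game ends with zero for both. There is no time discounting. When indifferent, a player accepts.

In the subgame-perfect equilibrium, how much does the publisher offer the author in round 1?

Round 3 (the publisher proposes): rejection yields 0 for the author; the publisher offers 0 and keeps 40.
Round 2 (the author proposes): rejecting gives the publisher an expected 0.9 × 40 = 36, so the author offers 36, keeping 4.
Round 1 (the publisher proposes): rejecting gives the author an expected 0.9 × 4 = 3.6; the publisher offers that and keeps 36.4.

3.6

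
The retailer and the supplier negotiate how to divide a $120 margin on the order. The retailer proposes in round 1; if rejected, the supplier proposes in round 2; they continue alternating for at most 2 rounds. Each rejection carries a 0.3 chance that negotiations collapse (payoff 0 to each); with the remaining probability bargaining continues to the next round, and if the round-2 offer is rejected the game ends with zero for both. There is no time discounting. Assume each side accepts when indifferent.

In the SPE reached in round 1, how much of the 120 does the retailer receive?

36

By backward induction:
Round 2 (the supplier proposes): the retailer will accept anything ≥ 0, so the supplier offers 0 and keeps 120.
Round 1 (the retailer proposes): rejecting gives the supplier an expected 0.7 × 120 = 84. The retailer offers 84 and keeps 120 − 84 = 36.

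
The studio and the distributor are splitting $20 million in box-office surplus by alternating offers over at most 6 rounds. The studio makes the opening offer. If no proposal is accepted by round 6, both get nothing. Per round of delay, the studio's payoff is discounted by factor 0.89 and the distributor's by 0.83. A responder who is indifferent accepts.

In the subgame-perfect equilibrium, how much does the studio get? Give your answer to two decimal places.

7.77

Work backward from the last round.
Round 6 (the distributor proposes): rejection yields 0 for the studio; the distributor offers 0 and keeps 20.
Round 5 (the studio proposes): the distributor can get 20 next round, worth 0.83 × 20 = 16.6 now; the studio offers that and keeps 3.4.
Round 4 (the distributor proposes): the studio can get 3.4 next round, worth 0.89 × 3.4 = 3.026 now. The distributor offers 3.026 and keeps 20 − 3.026 = 16.974.
Round 3 (the studio proposes): the distributor can get 16.974 next round, worth 0.83 × 16.974 = 14.08842 now. The studio offers 14.08842 and keeps 20 − 14.08842 = 5.91158.
Round 2 (the distributor proposes): the studio can get 5.91158 next round, worth 0.89 × 5.91158 = 5.2613062 now. The distributor offers 5.2613062 and keeps 20 − 5.2613062 = 14.7386938.
Round 1 (the studio proposes): the distributor can get 14.7386938 next round, worth 0.83 × 14.7386938 = 12.233115854 now. The studio offers 12.233115854 and keeps 20 − 12.233115854 = 7.766884146.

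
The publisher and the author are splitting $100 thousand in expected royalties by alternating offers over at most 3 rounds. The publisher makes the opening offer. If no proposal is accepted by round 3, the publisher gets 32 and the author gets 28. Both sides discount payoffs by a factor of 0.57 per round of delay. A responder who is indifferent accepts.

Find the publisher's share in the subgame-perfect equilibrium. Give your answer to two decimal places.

Round 3 (the publisher proposes): the author gets 28 if talks fail, so the publisher offers 28 and keeps 72.
Round 2 (the author proposes): the publisher can get 72 next round, worth 0.57 × 72 = 41.04 now. The author offers 41.04 and keeps 100 − 41.04 = 58.96.
Round 1 (the publisher proposes): the author can get 58.96 next round, worth 0.57 × 58.96 = 33.6072 now, so the publisher offers 33.6072, keeping 66.3928.

66.39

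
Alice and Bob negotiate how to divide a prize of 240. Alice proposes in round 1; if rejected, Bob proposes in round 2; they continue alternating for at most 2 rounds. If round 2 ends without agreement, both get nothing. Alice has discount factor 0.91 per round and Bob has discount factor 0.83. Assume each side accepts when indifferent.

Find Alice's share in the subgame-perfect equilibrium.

Solve by backward induction from round 2.
Round 2 (Bob proposes): Alice will accept anything ≥ 0, so Bob offers 0 and keeps 240.
Round 1 (Alice proposes): Bob can get 240 next round, worth 0.83 × 240 = 199.2 now; Alice offers that and keeps 40.8.

40.8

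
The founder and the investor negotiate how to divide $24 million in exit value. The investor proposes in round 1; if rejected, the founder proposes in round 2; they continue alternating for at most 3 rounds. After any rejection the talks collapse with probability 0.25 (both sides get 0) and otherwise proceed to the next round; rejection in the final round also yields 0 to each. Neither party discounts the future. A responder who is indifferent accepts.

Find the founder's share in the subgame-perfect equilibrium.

4.5

Round 3 (the investor proposes): rejection yields 0 for the founder; the investor offers 0 and keeps 24.
Round 2 (the founder proposes): rejecting gives the investor an expected 0.75 × 24 = 18. The founder offers 18 and keeps 24 − 18 = 6.
Round 1 (the investor proposes): rejecting gives the founder an expected 0.75 × 6 = 4.5. The investor offers 4.5 and keeps 24 − 4.5 = 19.5.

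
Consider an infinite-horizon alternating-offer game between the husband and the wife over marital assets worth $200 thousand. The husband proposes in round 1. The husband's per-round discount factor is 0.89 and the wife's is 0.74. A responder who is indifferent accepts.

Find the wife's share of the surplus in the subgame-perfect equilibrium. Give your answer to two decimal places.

In a stationary SPE each proposer offers the other exactly their discounted continuation value.
If the husband keeps x when proposing and the wife keeps y when proposing, then x = 200 − 0.74y and y = 200 − 0.89x.
Solving: x = 200(1 − 0.74) / (1 − 0.89·0.74) = 52 / 0.3414 ≈ 152.3140.
The wife gets 200 − 152.3140 ≈ 47.6860.

47.69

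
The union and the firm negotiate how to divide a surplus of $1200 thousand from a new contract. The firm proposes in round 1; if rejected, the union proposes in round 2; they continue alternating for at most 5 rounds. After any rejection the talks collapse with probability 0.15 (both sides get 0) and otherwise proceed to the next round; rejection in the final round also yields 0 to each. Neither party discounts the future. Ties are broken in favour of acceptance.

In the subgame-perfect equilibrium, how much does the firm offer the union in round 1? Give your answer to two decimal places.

263.54

Round 5 (the firm proposes): the union will accept anything ≥ 0, so the firm offers 0 and keeps 1200.
Round 4 (the union proposes): rejecting gives the firm an expected 0.85 × 1200 = 1020; the union offers that and keeps 180.
Round 3 (the firm proposes): rejecting gives the union an expected 0.85 × 180 = 153. The firm offers 153 and keeps 1200 − 153 = 1047.
Round 2 (the union proposes): rejecting gives the firm an expected 0.85 × 1047 = 889.95. The union offers 889.95 and keeps 1200 − 889.95 = 310.05.
Round 1 (the firm proposes): rejecting gives the union an expected 0.85 × 310.05 = 263.5425. The firm offers 263.5425 and keeps 1200 − 263.5425 = 936.4575.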